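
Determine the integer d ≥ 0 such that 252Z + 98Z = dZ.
(252, 98) = (14); d = 14

In the PID Z, (a, b) is generated by gcd(a, b). Compute gcd(252, 98) with the extended Euclidean algorithm, tracking rows (r, s, t) with s·252 + t·98 = r:
  row A: (252, 1, 0)   [1·252 + 0·98 = 252]
  row B: (98, 0, 1)   [0·252 + 1·98 = 98]
  252 = 2·98 + 56   → row C = row A − 2·row B = (56, 1, −2)   [check: 1·252 − 2·98 = 56]
  98 = 1·56 + 42   → row D = row B − 1·row C = (42, −1, 3)   [check: −1·252 + 3·98 = 42]
  56 = 1·42 + 14   → row E = row C − 1·row D = (14, 2, −5)   [check: 2·252 − 5·98 = 14]
  42 = 3·14 + 0   → remainder 0, stop. gcd = 14 (last nonzero row E).
So gcd(252, 98) = 14, with Bézout identity 2·252 − 5·98 = 14. Containment (⊇): the Bézout identity exhibits 14 as an element of (252, 98), giving (14) ⊆ (252, 98). Containment (⊆): since 14 | 252 and 14 | 98 (252 = 14·18, 98 = 14·7), every Z-linear combination of 252 and 98 is divisible by 14, so (252, 98) ⊆ (14). Therefore (252, 98) = (14), d = 14.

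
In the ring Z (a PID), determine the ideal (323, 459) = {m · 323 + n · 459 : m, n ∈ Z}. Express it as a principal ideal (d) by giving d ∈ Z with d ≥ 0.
In the PID Z, (a, b) is generated by gcd(a, b). Compute gcd(459, 323) with the extended Euclidean algorithm, tracking rows (r, s, t) with s·459 + t·323 = r:
  row A: (459, 1, 0)   [1·459 + 0·323 = 459]
  row B: (323, 0, 1)   [0·459 + 1·323 = 323]
  459 = 1·323 + 136   → row C = row A − 1·row B = (136, 1, −1)   [check: 1·459 − 1·323 = 136]
  323 = 2·136 + 51   → row D = row B − 2·row C = (51, −2, 3)   [check: −2·459 + 3·323 = 51]
  136 = 2·51 + 34   → row E = row C − 2·row D = (34, 5, −7)   [check: 5·459 − 7·323 = 34]
  51 = 1·34 + 17   → row F = row D − 1·row E = (17, −7, 10)   [check: −7·459 + 10·323 = 17]
  34 = 2·17 + 0   → remainder 0, stop. gcd = 17 (last nonzero row F).
So gcd(323, 459) = 17, with Bézout identity −7·459 + 10·323 = 17. Containment (⊇): the Bézout identity exhibits 17 as an element of (323, 459), giving (17) ⊆ (323, 459). Containment (⊆): since 17 | 323 and 17 | 459 (323 = 17·19, 459 = 17·27), every Z-linear combination of 323 and 459 is divisible by 17, so (323, 459) ⊆ (17). Therefore (323, 459) = (17), d = 17.

Final answer: (323, 459) = (17); d = 17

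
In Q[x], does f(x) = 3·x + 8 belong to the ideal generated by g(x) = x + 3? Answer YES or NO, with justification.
NO

In Q[x] the ideal (g) consists of all multiples of g, so f ∈ (g) iff g | f, i.e. iff the remainder of f on division by g is 0. Divide f by g (g is monic, so eliminate the leading term of the running remainder at each step):
  leading term 3·x: subtract (3)·g(x) = 3·x + 9, leaving -1
The remainder r(x) = -1 ≠ 0 (and deg r < deg g), so g ∤ f, i.e. f ∉ (g).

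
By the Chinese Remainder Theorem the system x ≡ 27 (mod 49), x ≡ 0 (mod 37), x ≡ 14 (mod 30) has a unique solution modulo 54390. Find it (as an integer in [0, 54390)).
The moduli 49, 37, 30 are pairwise coprime, so by the CRT there is a unique solution mod 49·37·30 = 54390.
Solve by successive substitution. Start with x ≡ 27 (mod 49).
  Combine with x ≡ 0 (mod 37): write x = 27 + 49·t and require 27 + 49·t ≡ 0 (mod 37), i.e. 49·t ≡ 0 − 27 ≡ 10 (mod 37). Since 49^(−1) ≡ 34 (mod 37) (49 ≡ 12 (mod 37)), t ≡ 34·10 ≡ 7 (mod 37). So x ≡ 27 + 49·7 = 370 (mod 1813).
  Combine with x ≡ 14 (mod 30): write x = 370 + 1813·t and require 370 + 1813·t ≡ 14 (mod 30), i.e. 1813·t ≡ 14 − 370 ≡ 4 (mod 30). Since 1813^(−1) ≡ 7 (mod 30) (1813 ≡ 13 (mod 30)), t ≡ 7·4 ≡ 28 (mod 30). So x ≡ 370 + 1813·28 = 51134 (mod 54390).
Unique solution in [0, 54390): x = 51134.

Final answer: x ≡ 51134 (mod 54390); the representative in [0, 54390) is 51134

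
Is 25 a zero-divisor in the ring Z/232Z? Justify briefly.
gcd(25, 232) = 1, so 25 is a unit in Z/232Z (it has a multiplicative inverse). A unit cannot be a zero-divisor: if 25·b ≡ 0 then multiplying both sides by 25^(−1) gives b ≡ 0. So 25 is not a zero-divisor.

Final answer: NO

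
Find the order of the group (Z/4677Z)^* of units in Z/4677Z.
(Z/4677Z)^* consists of the classes a with gcd(a, 4677) = 1, so its order is φ(4677). φ is multiplicative, with φ(p^e) = p^e − p^(e−1). Factorise 4677 = 3 · 1559. Then
  φ(4677) = (3 − 1) · (1559 − 1) = 2 · 1558 = 3116.
Thus |(Z/4677Z)^*| = 3116.

Final answer: |(Z/4677Z)^*| = 3116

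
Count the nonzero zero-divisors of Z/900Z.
In Z/900Z each nonzero element is either a unit (gcd with 900 is 1) or a zero-divisor (gcd > 1). The number of units is φ(900): factorise 900 = 2^2 · 3^2 · 5^2, so φ(900) = (2^2 − 2^1) · (3^2 − 3^1) · (5^2 − 5^1) = 2 · 6 · 20 = 240. The nonzero elements number 900 − 1 = 899. Hence the nonzero zero-divisors number 899 − 240 = 659.

Final answer: Z/900Z has 659 nonzero zero-divisors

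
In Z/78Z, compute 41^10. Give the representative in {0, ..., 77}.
Use repeated squaring. Binary(10) = 1010. Walk through the bits of the exponent 10 left-to-right: at each bit after the leading one, square the running value, then multiply by 41 if the bit is 1 (always reducing mod 78):
  bit 1 = 1 (leading): start with 41.
  bit 2 = 0: square 41^2 = 1681 ≡ 43 (mod 78).
  bit 3 = 1: square 43^2 = 1849 ≡ 55; bit is 1, so multiply 55·41 = 2255 ≡ 71 (mod 78).
  bit 4 = 0: square 71^2 = 5041 ≡ 49 (mod 78).
Final value: 41^10 ≡ 49 (mod 78).

Final answer: 49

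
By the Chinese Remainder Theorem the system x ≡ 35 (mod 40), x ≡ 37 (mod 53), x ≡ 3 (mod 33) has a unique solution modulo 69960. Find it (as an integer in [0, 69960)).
x ≡ 46995 (mod 69960); the representative in [0, 69960) is 46995

The moduli 40, 53, 33 are pairwise coprime, so by the CRT there is a unique solution mod 40·53·33 = 69960.
Solve by successive substitution. Start with x ≡ 35 (mod 40).
  Combine with x ≡ 37 (mod 53): write x = 35 + 40·t and require 35 + 40·t ≡ 37 (mod 53), i.e. 40·t ≡ 37 − 35 ≡ 2 (mod 53). Since 40^(−1) ≡ 4 (mod 53), t ≡ 4·2 ≡ 8 (mod 53). So x ≡ 35 + 40·8 = 355 (mod 2120).
  Combine with x ≡ 3 (mod 33): write x = 355 + 2120·t and require 355 + 2120·t ≡ 3 (mod 33), i.e. 2120·t ≡ 3 − 355 ≡ 11 (mod 33). Since 2120^(−1) ≡ 29 (mod 33) (2120 ≡ 8 (mod 33)), t ≡ 29·11 ≡ 22 (mod 33). So x ≡ 355 + 2120·22 = 46995 (mod 69960).
Unique solution in [0, 69960): x = 46995.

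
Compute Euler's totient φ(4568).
φ is multiplicative, with φ(p^e) = p^e − p^(e−1). Factorise 4568 = 2^3 · 571. Then
  φ(4568) = (2^3 − 2^2) · (571 − 1) = 4 · 570 = 2280.

Final answer: φ(4568) = 2280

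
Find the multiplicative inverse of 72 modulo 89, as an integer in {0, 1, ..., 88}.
Apply the extended Euclidean algorithm to (89, 72), tracking rows (r, s, t) with s·89 + t·72 = r. Each division r_prev = q·r_cur + r_new produces the new row as (previous row) − q·(current row):
  row A: (89, 1, 0)   [1·89 + 0·72 = 89]
  row B: (72, 0, 1)   [0·89 + 1·72 = 72]
  89 = 1·72 + 17   → row C = row A − 1·row B = (17, 1, −1)   [check: 1·89 − 1·72 = 17]
  72 = 4·17 + 4   → row D = row B − 4·row C = (4, −4, 5)   [check: −4·89 + 5·72 = 4]
  17 = 4·4 + 1   → row E = row C − 4·row D = (1, 17, −21)   [check: 17·89 − 21·72 = 1]
  4 = 4·1 + 0   → remainder 0, stop. gcd = 1 (last nonzero row E).
The gcd is 1, so 72 is invertible mod 89. The last nonzero row gives 17·89 − 21·72 = 1, so t = −21. So 72^(−1) ≡ −21 ≡ 68 (mod 89). Verify: 72 · 68 = 4896 ≡ 1 (mod 89). ✓

Final answer: 72^(−1) ≡ 68 (mod 89)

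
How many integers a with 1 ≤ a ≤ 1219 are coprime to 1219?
1144

The number of a ∈ {1, ..., 1219} with gcd(a, 1219) = 1 is by definition Euler's totient φ(1219). φ is multiplicative, with φ(p^e) = p^e − p^(e−1). Factorise 1219 = 23 · 53. Then
  φ(1219) = (23 − 1) · (53 − 1) = 22 · 52 = 1144.
So there are 1144 such integers.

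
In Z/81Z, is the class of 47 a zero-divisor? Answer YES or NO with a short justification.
NO

gcd(47, 81) = 1, so 47 is a unit in Z/81Z (it has a multiplicative inverse). A unit cannot be a zero-divisor: if 47·b ≡ 0 then multiplying both sides by 47^(−1) gives b ≡ 0. So 47 is not a zero-divisor.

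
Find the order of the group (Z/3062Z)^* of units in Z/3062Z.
(Z/3062Z)^* consists of the classes a with gcd(a, 3062) = 1, so its order is φ(3062). φ is multiplicative, with φ(p^e) = p^e − p^(e−1). Factorise 3062 = 2 · 1531. Then
  φ(3062) = (2 − 1) · (1531 − 1) = 1 · 1530 = 1530.
Thus |(Z/3062Z)^*| = 1530.

Final answer: |(Z/3062Z)^*| = 1530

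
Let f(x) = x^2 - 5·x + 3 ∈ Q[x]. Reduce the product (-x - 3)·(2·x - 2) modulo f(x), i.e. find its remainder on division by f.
a · b ≡ 12 - 14·x (mod f(x))

First multiply in Q[x] without reducing: a · b = -2·x^2 - 4·x + 6. Now divide by f(x) = x^2 - 5·x + 3, eliminating the leading term at each step:
  leading term -2·x^2: subtract (-2)·f(x) = -2·x^2 + 10·x - 6, leaving 12 - 14·x
The degree is now < 2, so this is the remainder. Hence a · b ≡ 12 - 14·x in Q[x]/(f).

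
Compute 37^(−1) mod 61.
37^(−1) ≡ 33 (mod 61)

Apply the extended Euclidean algorithm to (61, 37), tracking rows (r, s, t) with s·61 + t·37 = r. Each division r_prev = q·r_cur + r_new produces the new row as (previous row) − q·(current row):
  row A: (61, 1, 0)   [1·61 + 0·37 = 61]
  row B: (37, 0, 1)   [0·61 + 1·37 = 37]
  61 = 1·37 + 24   → row C = row A − 1·row B = (24, 1, −1)   [check: 1·61 − 1·37 = 24]
  37 = 1·24 + 13   → row D = row B − 1·row C = (13, −1, 2)   [check: −1·61 + 2·37 = 13]
  24 = 1·13 + 11   → row E = row C − 1·row D = (11, 2, −3)   [check: 2·61 − 3·37 = 11]
  13 = 1·11 + 2   → row F = row D − 1·row E = (2, −3, 5)   [check: −3·61 + 5·37 = 2]
  11 = 5·2 + 1   → row G = row E − 5·row F = (1, 17, −28)   [check: 17·61 − 28·37 = 1]
  2 = 2·1 + 0   → remainder 0, stop. gcd = 1 (last nonzero row G).
The gcd is 1, so 37 is invertible mod 61. The last nonzero row gives 17·61 − 28·37 = 1, so t = −28. So 37^(−1) ≡ −28 ≡ 33 (mod 61). Verify: 37 · 33 = 1221 ≡ 1 (mod 61). ✓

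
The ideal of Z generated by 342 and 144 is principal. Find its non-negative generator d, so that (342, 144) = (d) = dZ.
In the PID Z, (a, b) is generated by gcd(a, b). Compute gcd(342, 144) with the extended Euclidean algorithm, tracking rows (r, s, t) with s·342 + t·144 = r:
  row A: (342, 1, 0)   [1·342 + 0·144 = 342]
  row B: (144, 0, 1)   [0·342 + 1·144 = 144]
  342 = 2·144 + 54   → row C = row A − 2·row B = (54, 1, −2)   [check: 1·342 − 2·144 = 54]
  144 = 2·54 + 36   → row D = row B − 2·row C = (36, −2, 5)   [check: −2·342 + 5·144 = 36]
  54 = 1·36 + 18   → row E = row C − 1·row D = (18, 3, −7)   [check: 3·342 − 7·144 = 18]
  36 = 2·18 + 0   → remainder 0, stop. gcd = 18 (last nonzero row E).
So gcd(342, 144) = 18, with Bézout identity 3·342 − 7·144 = 18. Containment (⊇): the Bézout identity exhibits 18 as an element of (342, 144), giving (18) ⊆ (342, 144). Containment (⊆): since 18 | 342 and 18 | 144 (342 = 18·19, 144 = 18·8), every Z-linear combination of 342 and 144 is divisible by 18, so (342, 144) ⊆ (18). Therefore (342, 144) = (18), d = 18.

Final answer: (342, 144) = (18); d = 18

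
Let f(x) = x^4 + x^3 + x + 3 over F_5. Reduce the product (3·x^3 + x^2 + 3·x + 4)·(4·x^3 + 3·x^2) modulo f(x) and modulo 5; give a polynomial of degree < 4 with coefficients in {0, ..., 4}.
a · b ≡ 4·x^3 + 3·x + 3 (mod f(x))

Multiply as integer polynomials: a · b = 12·x^6 + 13·x^5 + 15·x^4 + 25·x^3 + 12·x^2. Reducing coefficients mod 5: a · b ≡ 2·x^6 + 3·x^5 + 2·x^2. Now divide by f(x) = x^4 + x^3 + x + 3 in F_5[x], eliminating the leading term at each step:
  leading term 2·x^6: subtract (2·x^2)·f(x) = 2·x^6 + 2·x^5 + 2·x^3 + x^2, leaving x^5 + 3·x^3 + x^2 (coefficients mod 5)
  leading term x^5: subtract (x)·f(x) = x^5 + x^4 + x^2 + 3·x, leaving 4·x^4 + 3·x^3 + 2·x (coefficients mod 5)
  leading term 4·x^4: subtract (4)·f(x) = 4·x^4 + 4·x^3 + 4·x + 2, leaving 4·x^3 + 3·x + 3 (coefficients mod 5)
The degree is now < 4, so this is the remainder. Hence a · b ≡ 4·x^3 + 3·x + 3 in F_5[x]/(f).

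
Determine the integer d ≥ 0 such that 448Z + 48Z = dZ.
In the PID Z, (a, b) is generated by gcd(a, b). Compute gcd(448, 48) with the extended Euclidean algorithm, tracking rows (r, s, t) with s·448 + t·48 = r:
  row A: (448, 1, 0)   [1·448 + 0·48 = 448]
  row B: (48, 0, 1)   [0·448 + 1·48 = 48]
  448 = 9·48 + 16   → row C = row A − 9·row B = (16, 1, −9)   [check: 1·448 − 9·48 = 16]
  48 = 3·16 + 0   → remainder 0, stop. gcd = 16 (last nonzero row C).
So gcd(448, 48) = 16, with Bézout identity 1·448 − 9·48 = 16. Containment (⊇): the Bézout identity exhibits 16 as an element of (448, 48), giving (16) ⊆ (448, 48). Containment (⊆): since 16 | 448 and 16 | 48 (448 = 16·28, 48 = 16·3), every Z-linear combination of 448 and 48 is divisible by 16, so (448, 48) ⊆ (16). Therefore (448, 48) = (16), d = 16.

Final answer: (448, 48) = (16); d = 16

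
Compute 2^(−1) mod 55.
Apply the extended Euclidean algorithm to (55, 2), tracking rows (r, s, t) with s·55 + t·2 = r. Each division r_prev = q·r_cur + r_new produces the new row as (previous row) − q·(current row):
  row A: (55, 1, 0)   [1·55 + 0·2 = 55]
  row B: (2, 0, 1)   [0·55 + 1·2 = 2]
  55 = 27·2 + 1   → row C = row A − 27·row B = (1, 1, −27)   [check: 1·55 − 27·2 = 1]
  2 = 2·1 + 0   → remainder 0, stop. gcd = 1 (last nonzero row C).
The gcd is 1, so 2 is invertible mod 55. The last nonzero row gives 1·55 − 27·2 = 1, so t = −27. So 2^(−1) ≡ −27 ≡ 28 (mod 55). Verify: 2 · 28 = 56 ≡ 1 (mod 55). ✓

Final answer: 2^(−1) ≡ 28 (mod 55)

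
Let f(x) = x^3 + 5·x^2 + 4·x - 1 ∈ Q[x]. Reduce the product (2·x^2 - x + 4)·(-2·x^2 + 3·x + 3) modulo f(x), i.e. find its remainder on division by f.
First multiply in Q[x] without reducing: a · b = -4·x^4 + 8·x^3 - 5·x^2 + 9·x + 12. Now divide by f(x) = x^3 + 5·x^2 + 4·x - 1, eliminating the leading term at each step:
  leading term -4·x^4: subtract (-4·x)·f(x) = -4·x^4 - 20·x^3 - 16·x^2 + 4·x, leaving 28·x^3 + 11·x^2 + 5·x + 12
  leading term 28·x^3: subtract (28)·f(x) = 28·x^3 + 140·x^2 + 112·x - 28, leaving -129·x^2 - 107·x + 40
The degree is now < 3, so this is the remainder. Hence a · b ≡ -129·x^2 - 107·x + 40 in Q[x]/(f).

Final answer: a · b ≡ -129·x^2 - 107·x + 40 (mod f(x))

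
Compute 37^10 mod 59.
Use repeated squaring. Binary(10) = 1010. Walk through the bits of the exponent 10 left-to-right: at each bit after the leading one, square the running value, then multiply by 37 if the bit is 1 (always reducing mod 59):
  bit 1 = 1 (leading): start with 37.
  bit 2 = 0: square 37^2 = 1369 ≡ 12 (mod 59).
  bit 3 = 1: square 12^2 = 144 ≡ 26; bit is 1, so multiply 26·37 = 962 ≡ 18 (mod 59).
  bit 4 = 0: square 18^2 = 324 ≡ 29 (mod 59).
Final value: 37^10 ≡ 29 (mod 59).

Final answer: 29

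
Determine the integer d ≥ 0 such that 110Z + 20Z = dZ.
In the PID Z, (a, b) is generated by gcd(a, b). Compute gcd(110, 20) with the extended Euclidean algorithm, tracking rows (r, s, t) with s·110 + t·20 = r:
  row A: (110, 1, 0)   [1·110 + 0·20 = 110]
  row B: (20, 0, 1)   [0·110 + 1·20 = 20]
  110 = 5·20 + 10   → row C = row A − 5·row B = (10, 1, −5)   [check: 1·110 − 5·20 = 10]
  20 = 2·10 + 0   → remainder 0, stop. gcd = 10 (last nonzero row C).
So gcd(110, 20) = 10, with Bézout identity 1·110 − 5·20 = 10. Containment (⊇): the Bézout identity exhibits 10 as an element of (110, 20), giving (10) ⊆ (110, 20). Containment (⊆): since 10 | 110 and 10 | 20 (110 = 10·11, 20 = 10·2), every Z-linear combination of 110 and 20 is divisible by 10, so (110, 20) ⊆ (10). Therefore (110, 20) = (10), d = 10.

Final answer: (110, 20) = (10); d = 10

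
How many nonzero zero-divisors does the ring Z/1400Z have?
In Z/1400Z each nonzero element is either a unit (gcd with 1400 is 1) or a zero-divisor (gcd > 1). The number of units is φ(1400): factorise 1400 = 2^3 · 5^2 · 7, so φ(1400) = (2^3 − 2^2) · (5^2 − 5^1) · (7 − 1) = 4 · 20 · 6 = 480. The nonzero elements number 1400 − 1 = 1399. Hence the nonzero zero-divisors number 1399 − 480 = 919.

Final answer: Z/1400Z has 919 nonzero zero-divisors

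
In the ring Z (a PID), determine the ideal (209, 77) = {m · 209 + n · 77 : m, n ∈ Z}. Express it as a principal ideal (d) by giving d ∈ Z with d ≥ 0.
In the PID Z, (a, b) is generated by gcd(a, b). Compute gcd(209, 77) with the extended Euclidean algorithm, tracking rows (r, s, t) with s·209 + t·77 = r:
  row A: (209, 1, 0)   [1·209 + 0·77 = 209]
  row B: (77, 0, 1)   [0·209 + 1·77 = 77]
  209 = 2·77 + 55   → row C = row A − 2·row B = (55, 1, −2)   [check: 1·209 − 2·77 = 55]
  77 = 1·55 + 22   → row D = row B − 1·row C = (22, −1, 3)   [check: −1·209 + 3·77 = 22]
  55 = 2·22 + 11   → row E = row C − 2·row D = (11, 3, −8)   [check: 3·209 − 8·77 = 11]
  22 = 2·11 + 0   → remainder 0, stop. gcd = 11 (last nonzero row E).
So gcd(209, 77) = 11, with Bézout identity 3·209 − 8·77 = 11. Containment (⊇): the Bézout identity exhibits 11 as an element of (209, 77), giving (11) ⊆ (209, 77). Containment (⊆): since 11 | 209 and 11 | 77 (209 = 11·19, 77 = 11·7), every Z-linear combination of 209 and 77 is divisible by 11, so (209, 77) ⊆ (11). Therefore (209, 77) = (11), d = 11.

Final answer: (209, 77) = (11); d = 11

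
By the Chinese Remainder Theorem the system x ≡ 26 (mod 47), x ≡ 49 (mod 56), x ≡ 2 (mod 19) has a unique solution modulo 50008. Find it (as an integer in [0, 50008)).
x ≡ 33537 (mod 50008); the representative in [0, 50008) is 33537

The moduli 47, 56, 19 are pairwise coprime, so by the CRT there is a unique solution mod 47·56·19 = 50008.
Solve by successive substitution. Start with x ≡ 26 (mod 47).
  Combine with x ≡ 49 (mod 56): write x = 26 + 47·t and require 26 + 47·t ≡ 49 (mod 56), i.e. 47·t ≡ 49 − 26 ≡ 23 (mod 56). Since 47^(−1) ≡ 31 (mod 56), t ≡ 31·23 ≡ 41 (mod 56). So x ≡ 26 + 47·41 = 1953 (mod 2632).
  Combine with x ≡ 2 (mod 19): write x = 1953 + 2632·t and require 1953 + 2632·t ≡ 2 (mod 19), i.e. 2632·t ≡ 2 − 1953 ≡ 6 (mod 19). Since 2632^(−1) ≡ 2 (mod 19) (2632 ≡ 10 (mod 19)), t ≡ 2·6 ≡ 12 (mod 19). So x ≡ 1953 + 2632·12 = 33537 (mod 50008).
Unique solution in [0, 50008): x = 33537.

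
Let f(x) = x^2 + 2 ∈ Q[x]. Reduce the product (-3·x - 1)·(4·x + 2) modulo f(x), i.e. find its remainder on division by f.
a · b ≡ 22 - 10·x (mod f(x))

First multiply in Q[x] without reducing: a · b = -12·x^2 - 10·x - 2. Now divide by f(x) = x^2 + 2, eliminating the leading term at each step:
  leading term -12·x^2: subtract (-12)·f(x) = -12·x^2 - 24, leaving 22 - 10·x
The degree is now < 2, so this is the remainder. Hence a · b ≡ 22 - 10·x in Q[x]/(f).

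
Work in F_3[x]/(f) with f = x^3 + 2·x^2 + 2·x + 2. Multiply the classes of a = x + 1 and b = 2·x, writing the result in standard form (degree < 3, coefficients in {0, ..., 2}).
Multiply as integer polynomials: a · b = 2·x^2 + 2·x. Reducing coefficients mod 3: a · b ≡ 2·x^2 + 2·x. This already has degree < 3, so no reduction by f is needed. Hence a · b ≡ 2·x^2 + 2·x in F_3[x]/(f).

Final answer: a · b ≡ 2·x^2 + 2·x (mod f(x))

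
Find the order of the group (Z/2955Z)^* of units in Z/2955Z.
|(Z/2955Z)^*| = 1568

(Z/2955Z)^* consists of the classes a with gcd(a, 2955) = 1, so its order is φ(2955). φ is multiplicative, with φ(p^e) = p^e − p^(e−1). Factorise 2955 = 3 · 5 · 197. Then
  φ(2955) = (3 − 1) · (5 − 1) · (197 − 1) = 2 · 4 · 196 = 1568.
Thus |(Z/2955Z)^*| = 1568.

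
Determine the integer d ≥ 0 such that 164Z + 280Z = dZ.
(164, 280) = (4); d = 4

In the PID Z, (a, b) is generated by gcd(a, b). Compute gcd(280, 164) with the extended Euclidean algorithm, tracking rows (r, s, t) with s·280 + t·164 = r:
  row A: (280, 1, 0)   [1·280 + 0·164 = 280]
  row B: (164, 0, 1)   [0·280 + 1·164 = 164]
  280 = 1·164 + 116   → row C = row A − 1·row B = (116, 1, −1)   [check: 1·280 − 1·164 = 116]
  164 = 1·116 + 48   → row D = row B − 1·row C = (48, −1, 2)   [check: −1·280 + 2·164 = 48]
  116 = 2·48 + 20   → row E = row C − 2·row D = (20, 3, −5)   [check: 3·280 − 5·164 = 20]
  48 = 2·20 + 8   → row F = row D − 2·row E = (8, −7, 12)   [check: −7·280 + 12·164 = 8]
  20 = 2·8 + 4   → row G = row E − 2·row F = (4, 17, −29)   [check: 17·280 − 29·164 = 4]
  8 = 2·4 + 0   → remainder 0, stop. gcd = 4 (last nonzero row G).
So gcd(164, 280) = 4, with Bézout identity 17·280 − 29·164 = 4. Containment (⊇): the Bézout identity exhibits 4 as an element of (164, 280), giving (4) ⊆ (164, 280). Containment (⊆): since 4 | 164 and 4 | 280 (164 = 4·41, 280 = 4·70), every Z-linear combination of 164 and 280 is divisible by 4, so (164, 280) ⊆ (4). Therefore (164, 280) = (4), d = 4.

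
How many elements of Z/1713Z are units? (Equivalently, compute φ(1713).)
Z/1713Z has φ(1713) = 1140 units

An element a ∈ Z/1713Z is a unit iff gcd(a, 1713) = 1, so the number of units is φ(1713). φ is multiplicative, with φ(p^e) = p^e − p^(e−1). Factorise 1713 = 3 · 571. Then
  φ(1713) = (3 − 1) · (571 − 1) = 2 · 570 = 1140.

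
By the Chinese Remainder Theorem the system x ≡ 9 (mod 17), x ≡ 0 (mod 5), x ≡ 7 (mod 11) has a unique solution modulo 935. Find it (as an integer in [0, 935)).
The moduli 17, 5, 11 are pairwise coprime, so by the CRT there is a unique solution mod 17·5·11 = 935.
Solve by successive substitution. Start with x ≡ 9 (mod 17).
  Combine with x ≡ 0 (mod 5): write x = 9 + 17·t and require 9 + 17·t ≡ 0 (mod 5), i.e. 17·t ≡ 0 − 9 ≡ 1 (mod 5). Since 17^(−1) ≡ 3 (mod 5) (17 ≡ 2 (mod 5)), t ≡ 3·1 ≡ 3 (mod 5). So x ≡ 9 + 17·3 = 60 (mod 85).
  Combine with x ≡ 7 (mod 11): write x = 60 + 85·t and require 60 + 85·t ≡ 7 (mod 11), i.e. 85·t ≡ 7 − 60 ≡ 2 (mod 11). Since 85^(−1) ≡ 7 (mod 11) (85 ≡ 8 (mod 11)), t ≡ 7·2 ≡ 3 (mod 11). So x ≡ 60 + 85·3 = 315 (mod 935).
Unique solution in [0, 935): x = 315.

Final answer: x ≡ 315 (mod 935); the representative in [0, 935) is 315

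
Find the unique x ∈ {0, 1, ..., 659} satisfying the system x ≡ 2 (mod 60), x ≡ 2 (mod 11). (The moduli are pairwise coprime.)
The moduli 60, 11 are pairwise coprime, so by the CRT there is a unique solution mod 60·11 = 660.
Solve by successive substitution. Start with x ≡ 2 (mod 60).
  Combine with x ≡ 2 (mod 11): write x = 2 + 60·t and require 2 + 60·t ≡ 2 (mod 11), i.e. 60·t ≡ 2 − 2 ≡ 0 (mod 11). Since 60^(−1) ≡ 9 (mod 11) (60 ≡ 5 (mod 11)), t ≡ 9·0 ≡ 0 (mod 11). So x ≡ 2 + 60·0 = 2 (mod 660).
Unique solution in [0, 660): x = 2.

Final answer: x ≡ 2 (mod 660); the representative in [0, 660) is 2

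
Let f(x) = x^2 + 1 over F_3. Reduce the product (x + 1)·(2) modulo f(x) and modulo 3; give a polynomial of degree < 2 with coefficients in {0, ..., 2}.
a · b ≡ 2·x + 2 (mod f(x))

Multiply as integer polynomials: a · b = 2·x + 2. Reducing coefficients mod 3: a · b ≡ 2·x + 2. This already has degree < 2, so no reduction by f is needed. Hence a · b ≡ 2·x + 2 in F_3[x]/(f).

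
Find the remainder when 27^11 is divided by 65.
Use repeated squaring. Binary(11) = 1011. Walk through the bits of the exponent 11 left-to-right: at each bit after the leading one, square the running value, then multiply by 27 if the bit is 1 (always reducing mod 65):
  bit 1 = 1 (leading): start with 27.
  bit 2 = 0: square 27^2 = 729 ≡ 14 (mod 65).
  bit 3 = 1: square 14^2 = 196 ≡ 1; bit is 1, so multiply 1·27 = 27 (mod 65).
  bit 4 = 1: square 27^2 = 729 ≡ 14; bit is 1, so multiply 14·27 = 378 ≡ 53 (mod 65).
Final value: 27^11 ≡ 53 (mod 65).

Final answer: 53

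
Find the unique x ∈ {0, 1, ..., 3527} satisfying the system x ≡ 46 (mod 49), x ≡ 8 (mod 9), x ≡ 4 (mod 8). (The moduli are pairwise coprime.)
x ≡ 1124 (mod 3528); the representative in [0, 3528) is 1124

The moduli 49, 9, 8 are pairwise coprime, so by the CRT there is a unique solution mod 49·9·8 = 3528.
Solve by successive substitution. Start with x ≡ 46 (mod 49).
  Combine with x ≡ 8 (mod 9): write x = 46 + 49·t and require 46 + 49·t ≡ 8 (mod 9), i.e. 49·t ≡ 8 − 46 ≡ 7 (mod 9). Since 49^(−1) ≡ 7 (mod 9) (49 ≡ 4 (mod 9)), t ≡ 7·7 ≡ 4 (mod 9). So x ≡ 46 + 49·4 = 242 (mod 441).
  Combine with x ≡ 4 (mod 8): write x = 242 + 441·t and require 242 + 441·t ≡ 4 (mod 8), i.e. 441·t ≡ 4 − 242 ≡ 2 (mod 8). Since 441^(−1) ≡ 1 (mod 8) (441 ≡ 1 (mod 8)), t ≡ 1·2 ≡ 2 (mod 8). So x ≡ 242 + 441·2 = 1124 (mod 3528).
Unique solution in [0, 3528): x = 1124.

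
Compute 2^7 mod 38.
14

Use repeated squaring. Binary(7) = 111. Walk through the bits of the exponent 7 left-to-right: at each bit after the leading one, square the running value, then multiply by 2 if the bit is 1 (always reducing mod 38):
  bit 1 = 1 (leading): start with 2.
  bit 2 = 1: square 2^2 = 4; bit is 1, so multiply 4·2 = 8 (mod 38).
  bit 3 = 1: square 8^2 = 64 ≡ 26; bit is 1, so multiply 26·2 = 52 ≡ 14 (mod 38).
Final value: 2^7 ≡ 14 (mod 38).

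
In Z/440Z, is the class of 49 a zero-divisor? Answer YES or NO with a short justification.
NO

gcd(49, 440) = 1, so 49 is a unit in Z/440Z (it has a multiplicative inverse). A unit cannot be a zero-divisor: if 49·b ≡ 0 then multiplying both sides by 49^(−1) gives b ≡ 0. So 49 is not a zero-divisor.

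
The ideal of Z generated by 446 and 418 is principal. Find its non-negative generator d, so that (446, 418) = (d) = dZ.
In the PID Z, (a, b) is generated by gcd(a, b). Compute gcd(446, 418) with the extended Euclidean algorithm, tracking rows (r, s, t) with s·446 + t·418 = r:
  row A: (446, 1, 0)   [1·446 + 0·418 = 446]
  row B: (418, 0, 1)   [0·446 + 1·418 = 418]
  446 = 1·418 + 28   → row C = row A − 1·row B = (28, 1, −1)   [check: 1·446 − 1·418 = 28]
  418 = 14·28 + 26   → row D = row B − 14·row C = (26, −14, 15)   [check: −14·446 + 15·418 = 26]
  28 = 1·26 + 2   → row E = row C − 1·row D = (2, 15, −16)   [check: 15·446 − 16·418 = 2]
  26 = 13·2 + 0   → remainder 0, stop. gcd = 2 (last nonzero row E).
So gcd(446, 418) = 2, with Bézout identity 15·446 − 16·418 = 2. Containment (⊇): the Bézout identity exhibits 2 as an element of (446, 418), giving (2) ⊆ (446, 418). Containment (⊆): since 2 | 446 and 2 | 418 (446 = 2·223, 418 = 2·209), every Z-linear combination of 446 and 418 is divisible by 2, so (446, 418) ⊆ (2). Therefore (446, 418) = (2), d = 2.

Final answer: (446, 418) = (2); d = 2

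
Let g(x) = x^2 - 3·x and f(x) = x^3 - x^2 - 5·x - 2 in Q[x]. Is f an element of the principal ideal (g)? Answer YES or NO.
In Q[x] the ideal (g) consists of all multiples of g, so f ∈ (g) iff g | f, i.e. iff the remainder of f on division by g is 0. Divide f by g (g is monic, so eliminate the leading term of the running remainder at each step):
  leading term x^3: subtract (x)·g(x) = x^3 - 3·x^2, leaving 2·x^2 - 5·x - 2
  leading term 2·x^2: subtract (2)·g(x) = 2·x^2 - 6·x, leaving x - 2
The remainder r(x) = x - 2 ≠ 0 (and deg r < deg g), so g ∤ f, i.e. f ∉ (g).

Final answer: NO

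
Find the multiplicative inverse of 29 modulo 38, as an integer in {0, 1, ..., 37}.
Apply the extended Euclidean algorithm to (38, 29), tracking rows (r, s, t) with s·38 + t·29 = r. Each division r_prev = q·r_cur + r_new produces the new row as (previous row) − q·(current row):
  row A: (38, 1, 0)   [1·38 + 0·29 = 38]
  row B: (29, 0, 1)   [0·38 + 1·29 = 29]
  38 = 1·29 + 9   → row C = row A − 1·row B = (9, 1, −1)   [check: 1·38 − 1·29 = 9]
  29 = 3·9 + 2   → row D = row B − 3·row C = (2, −3, 4)   [check: −3·38 + 4·29 = 2]
  9 = 4·2 + 1   → row E = row C − 4·row D = (1, 13, −17)   [check: 13·38 − 17·29 = 1]
  2 = 2·1 + 0   → remainder 0, stop. gcd = 1 (last nonzero row E).
The gcd is 1, so 29 is invertible mod 38. The last nonzero row gives 13·38 − 17·29 = 1, so t = −17. So 29^(−1) ≡ −17 ≡ 21 (mod 38). Verify: 29 · 21 = 609 ≡ 1 (mod 38). ✓

Final answer: 29^(−1) ≡ 21 (mod 38)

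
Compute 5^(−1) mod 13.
Apply the extended Euclidean algorithm to (13, 5), tracking rows (r, s, t) with s·13 + t·5 = r. Each division r_prev = q·r_cur + r_new produces the new row as (previous row) − q·(current row):
  row A: (13, 1, 0)   [1·13 + 0·5 = 13]
  row B: (5, 0, 1)   [0·13 + 1·5 = 5]
  13 = 2·5 + 3   → row C = row A − 2·row B = (3, 1, −2)   [check: 1·13 − 2·5 = 3]
  5 = 1·3 + 2   → row D = row B − 1·row C = (2, −1, 3)   [check: −1·13 + 3·5 = 2]
  3 = 1·2 + 1   → row E = row C − 1·row D = (1, 2, −5)   [check: 2·13 − 5·5 = 1]
  2 = 2·1 + 0   → remainder 0, stop. gcd = 1 (last nonzero row E).
The gcd is 1, so 5 is invertible mod 13. The last nonzero row gives 2·13 − 5·5 = 1, so t = −5. So 5^(−1) ≡ −5 ≡ 8 (mod 13). Verify: 5 · 8 = 40 ≡ 1 (mod 13). ✓

Final answer: 5^(−1) ≡ 8 (mod 13)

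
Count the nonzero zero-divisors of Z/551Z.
Z/551Z has 46 nonzero zero-divisors

In Z/551Z each nonzero element is either a unit (gcd with 551 is 1) or a zero-divisor (gcd > 1). The number of units is φ(551): factorise 551 = 19 · 29, so φ(551) = (19 − 1) · (29 − 1) = 18 · 28 = 504. The nonzero elements number 551 − 1 = 550. Hence the nonzero zero-divisors number 550 − 504 = 46.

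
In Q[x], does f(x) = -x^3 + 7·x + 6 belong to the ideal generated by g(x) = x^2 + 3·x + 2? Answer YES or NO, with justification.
YES

In Q[x] the ideal (g) consists of all multiples of g, so f ∈ (g) iff g | f, i.e. iff the remainder of f on division by g is 0. Divide f by g (g is monic, so eliminate the leading term of the running remainder at each step):
  leading term -x^3: subtract (-x)·g(x) = -x^3 - 3·x^2 - 2·x, leaving 3·x^2 + 9·x + 6
  leading term 3·x^2: subtract (3)·g(x) = 3·x^2 + 9·x + 6, leaving 0
The remainder is 0, so f(x) = g(x) · h(x) with h(x) = 3 - x. Hence g | f, i.e. f ∈ (g).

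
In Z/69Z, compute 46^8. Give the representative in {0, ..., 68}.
46

Use repeated squaring. Binary(8) = 1000. Walk through the bits of the exponent 8 left-to-right: at each bit after the leading one, square the running value, then multiply by 46 if the bit is 1 (always reducing mod 69):
  bit 1 = 1 (leading): start with 46.
  bit 2 = 0: square 46^2 = 2116 ≡ 46 (mod 69).
  bit 3 = 0: square 46^2 = 2116 ≡ 46 (mod 69).
  bit 4 = 0: square 46^2 = 2116 ≡ 46 (mod 69).
Final value: 46^8 ≡ 46 (mod 69).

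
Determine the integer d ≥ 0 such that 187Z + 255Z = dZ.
(187, 255) = (17); d = 17

In the PID Z, (a, b) is generated by gcd(a, b). Compute gcd(255, 187) with the extended Euclidean algorithm, tracking rows (r, s, t) with s·255 + t·187 = r:
  row A: (255, 1, 0)   [1·255 + 0·187 = 255]
  row B: (187, 0, 1)   [0·255 + 1·187 = 187]
  255 = 1·187 + 68   → row C = row A − 1·row B = (68, 1, −1)   [check: 1·255 − 1·187 = 68]
  187 = 2·68 + 51   → row D = row B − 2·row C = (51, −2, 3)   [check: −2·255 + 3·187 = 51]
  68 = 1·51 + 17   → row E = row C − 1·row D = (17, 3, −4)   [check: 3·255 − 4·187 = 17]
  51 = 3·17 + 0   → remainder 0, stop. gcd = 17 (last nonzero row E).
So gcd(187, 255) = 17, with Bézout identity 3·255 − 4·187 = 17. Containment (⊇): the Bézout identity exhibits 17 as an element of (187, 255), giving (17) ⊆ (187, 255). Containment (⊆): since 17 | 187 and 17 | 255 (187 = 17·11, 255 = 17·15), every Z-linear combination of 187 and 255 is divisible by 17, so (187, 255) ⊆ (17). Therefore (187, 255) = (17), d = 17.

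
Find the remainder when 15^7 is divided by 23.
Use repeated squaring. Binary(7) = 111. Walk through the bits of the exponent 7 left-to-right: at each bit after the leading one, square the running value, then multiply by 15 if the bit is 1 (always reducing mod 23):
  bit 1 = 1 (leading): start with 15.
  bit 2 = 1: square 15^2 = 225 ≡ 18; bit is 1, so multiply 18·15 = 270 ≡ 17 (mod 23).
  bit 3 = 1: square 17^2 = 289 ≡ 13; bit is 1, so multiply 13·15 = 195 ≡ 11 (mod 23).
Final value: 15^7 ≡ 11 (mod 23).

Final answer: 11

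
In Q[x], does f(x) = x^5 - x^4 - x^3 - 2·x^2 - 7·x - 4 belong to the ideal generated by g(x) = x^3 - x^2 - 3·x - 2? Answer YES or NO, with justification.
In Q[x] the ideal (g) consists of all multiples of g, so f ∈ (g) iff g | f, i.e. iff the remainder of f on division by g is 0. Divide f by g (g is monic, so eliminate the leading term of the running remainder at each step):
  leading term x^5: subtract (x^2)·g(x) = x^5 - x^4 - 3·x^3 - 2·x^2, leaving 2·x^3 - 7·x - 4
  leading term 2·x^3: subtract (2)·g(x) = 2·x^3 - 2·x^2 - 6·x - 4, leaving 2·x^2 - x
The remainder r(x) = 2·x^2 - x ≠ 0 (and deg r < deg g), so g ∤ f, i.e. f ∉ (g).

Final answer: NO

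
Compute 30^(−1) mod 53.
30^(−1) ≡ 23 (mod 53)

Apply the extended Euclidean algorithm to (53, 30), tracking rows (r, s, t) with s·53 + t·30 = r. Each division r_prev = q·r_cur + r_new produces the new row as (previous row) − q·(current row):
  row A: (53, 1, 0)   [1·53 + 0·30 = 53]
  row B: (30, 0, 1)   [0·53 + 1·30 = 30]
  53 = 1·30 + 23   → row C = row A − 1·row B = (23, 1, −1)   [check: 1·53 − 1·30 = 23]
  30 = 1·23 + 7   → row D = row B − 1·row C = (7, −1, 2)   [check: −1·53 + 2·30 = 7]
  23 = 3·7 + 2   → row E = row C − 3·row D = (2, 4, −7)   [check: 4·53 − 7·30 = 2]
  7 = 3·2 + 1   → row F = row D − 3·row E = (1, −13, 23)   [check: −13·53 + 23·30 = 1]
  2 = 2·1 + 0   → remainder 0, stop. gcd = 1 (last nonzero row F).
The gcd is 1, so 30 is invertible mod 53. The last nonzero row gives −13·53 + 23·30 = 1, so t = 23. So 30^(−1) ≡ 23 (mod 53). Verify: 30 · 23 = 690 ≡ 1 (mod 53). ✓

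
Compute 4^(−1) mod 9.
Apply the extended Euclidean algorithm to (9, 4), tracking rows (r, s, t) with s·9 + t·4 = r. Each division r_prev = q·r_cur + r_new produces the new row as (previous row) − q·(current row):
  row A: (9, 1, 0)   [1·9 + 0·4 = 9]
  row B: (4, 0, 1)   [0·9 + 1·4 = 4]
  9 = 2·4 + 1   → row C = row A − 2·row B = (1, 1, −2)   [check: 1·9 − 2·4 = 1]
  4 = 4·1 + 0   → remainder 0, stop. gcd = 1 (last nonzero row C).
The gcd is 1, so 4 is invertible mod 9. The last nonzero row gives 1·9 − 2·4 = 1, so t = −2. So 4^(−1) ≡ −2 ≡ 7 (mod 9). Verify: 4 · 7 = 28 ≡ 1 (mod 9). ✓

Final answer: 4^(−1) ≡ 7 (mod 9)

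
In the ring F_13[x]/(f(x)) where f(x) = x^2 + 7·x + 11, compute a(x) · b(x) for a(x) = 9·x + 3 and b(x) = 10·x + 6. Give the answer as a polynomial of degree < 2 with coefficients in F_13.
Multiply as integer polynomials: a · b = 90·x^2 + 84·x + 18. Reducing coefficients mod 13: a · b ≡ 12·x^2 + 6·x + 5. Now divide by f(x) = x^2 + 7·x + 11 in F_13[x], eliminating the leading term at each step:
  leading term 12·x^2: subtract (12)·f(x) = 12·x^2 + 6·x + 2, leaving 3 (coefficients mod 13)
The degree is now < 2, so this is the remainder. Hence a · b ≡ 3 in F_13[x]/(f).

Final answer: a · b ≡ 3 (mod f(x))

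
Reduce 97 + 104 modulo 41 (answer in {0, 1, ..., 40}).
37

Reduce the summands first: 97 ≡ 15, 104 ≡ 22 (mod 41), so 97 + 104 ≡ 15 + 22 (mod 41). 15 + 22 = 37; 37 = 0·41 + 37, so (97 + 104) mod 41 = 37.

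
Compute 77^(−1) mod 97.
Apply the extended Euclidean algorithm to (97, 77), tracking rows (r, s, t) with s·97 + t·77 = r. Each division r_prev = q·r_cur + r_new produces the new row as (previous row) − q·(current row):
  row A: (97, 1, 0)   [1·97 + 0·77 = 97]
  row B: (77, 0, 1)   [0·97 + 1·77 = 77]
  97 = 1·77 + 20   → row C = row A − 1·row B = (20, 1, −1)   [check: 1·97 − 1·77 = 20]
  77 = 3·20 + 17   → row D = row B − 3·row C = (17, −3, 4)   [check: −3·97 + 4·77 = 17]
  20 = 1·17 + 3   → row E = row C − 1·row D = (3, 4, −5)   [check: 4·97 − 5·77 = 3]
  17 = 5·3 + 2   → row F = row D − 5·row E = (2, −23, 29)   [check: −23·97 + 29·77 = 2]
  3 = 1·2 + 1   → row G = row E − 1·row F = (1, 27, −34)   [check: 27·97 − 34·77 = 1]
  2 = 2·1 + 0   → remainder 0, stop. gcd = 1 (last nonzero row G).
The gcd is 1, so 77 is invertible mod 97. The last nonzero row gives 27·97 − 34·77 = 1, so t = −34. So 77^(−1) ≡ −34 ≡ 63 (mod 97). Verify: 77 · 63 = 4851 ≡ 1 (mod 97). ✓

Final answer: 77^(−1) ≡ 63 (mod 97)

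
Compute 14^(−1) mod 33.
14^(−1) ≡ 26 (mod 33)

Apply the extended Euclidean algorithm to (33, 14), tracking rows (r, s, t) with s·33 + t·14 = r. Each division r_prev = q·r_cur + r_new produces the new row as (previous row) − q·(current row):
  row A: (33, 1, 0)   [1·33 + 0·14 = 33]
  row B: (14, 0, 1)   [0·33 + 1·14 = 14]
  33 = 2·14 + 5   → row C = row A − 2·row B = (5, 1, −2)   [check: 1·33 − 2·14 = 5]
  14 = 2·5 + 4   → row D = row B − 2·row C = (4, −2, 5)   [check: −2·33 + 5·14 = 4]
  5 = 1·4 + 1   → row E = row C − 1·row D = (1, 3, −7)   [check: 3·33 − 7·14 = 1]
  4 = 4·1 + 0   → remainder 0, stop. gcd = 1 (last nonzero row E).
The gcd is 1, so 14 is invertible mod 33. The last nonzero row gives 3·33 − 7·14 = 1, so t = −7. So 14^(−1) ≡ −7 ≡ 26 (mod 33). Verify: 14 · 26 = 364 ≡ 1 (mod 33). ✓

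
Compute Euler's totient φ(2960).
φ is multiplicative, with φ(p^e) = p^e − p^(e−1). Factorise 2960 = 2^4 · 5 · 37. Then
  φ(2960) = (2^4 − 2^3) · (5 − 1) · (37 − 1) = 8 · 4 · 36 = 1152.

Final answer: φ(2960) = 1152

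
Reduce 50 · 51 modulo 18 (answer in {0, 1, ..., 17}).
Reduce the factors first: 50 ≡ 14, 51 ≡ 15 (mod 18), so 50 · 51 ≡ 14 · 15 (mod 18). 14 · 15 = 210. Dividing by 18: 210 = 11·18 + 12. So (50 · 51) mod 18 = 12.

Final answer: 12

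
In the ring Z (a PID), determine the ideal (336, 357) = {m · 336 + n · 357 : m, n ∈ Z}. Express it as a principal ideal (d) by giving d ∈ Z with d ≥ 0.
(336, 357) = (21); d = 21

In the PID Z, (a, b) is generated by gcd(a, b). Compute gcd(357, 336) with the extended Euclidean algorithm, tracking rows (r, s, t) with s·357 + t·336 = r:
  row A: (357, 1, 0)   [1·357 + 0·336 = 357]
  row B: (336, 0, 1)   [0·357 + 1·336 = 336]
  357 = 1·336 + 21   → row C = row A − 1·row B = (21, 1, −1)   [check: 1·357 − 1·336 = 21]
  336 = 16·21 + 0   → remainder 0, stop. gcd = 21 (last nonzero row C).
So gcd(336, 357) = 21, with Bézout identity 1·357 − 1·336 = 21. Containment (⊇): the Bézout identity exhibits 21 as an element of (336, 357), giving (21) ⊆ (336, 357). Containment (⊆): since 21 | 336 and 21 | 357 (336 = 21·16, 357 = 21·17), every Z-linear combination of 336 and 357 is divisible by 21, so (336, 357) ⊆ (21). Therefore (336, 357) = (21), d = 21.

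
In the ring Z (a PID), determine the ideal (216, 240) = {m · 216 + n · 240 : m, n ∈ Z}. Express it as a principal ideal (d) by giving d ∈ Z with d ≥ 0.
In the PID Z, (a, b) is generated by gcd(a, b). Compute gcd(240, 216) with the extended Euclidean algorithm, tracking rows (r, s, t) with s·240 + t·216 = r:
  row A: (240, 1, 0)   [1·240 + 0·216 = 240]
  row B: (216, 0, 1)   [0·240 + 1·216 = 216]
  240 = 1·216 + 24   → row C = row A − 1·row B = (24, 1, −1)   [check: 1·240 − 1·216 = 24]
  216 = 9·24 + 0   → remainder 0, stop. gcd = 24 (last nonzero row C).
So gcd(216, 240) = 24, with Bézout identity 1·240 − 1·216 = 24. Containment (⊇): the Bézout identity exhibits 24 as an element of (216, 240), giving (24) ⊆ (216, 240). Containment (⊆): since 24 | 216 and 24 | 240 (216 = 24·9, 240 = 24·10), every Z-linear combination of 216 and 240 is divisible by 24, so (216, 240) ⊆ (24). Therefore (216, 240) = (24), d = 24.

Final answer: (216, 240) = (24); d = 24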